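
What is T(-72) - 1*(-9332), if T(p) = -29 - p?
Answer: 9375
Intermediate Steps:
T(-72) - 1*(-9332) = (-29 - 1*(-72)) - 1*(-9332) = (-29 + 72) + 9332 = 43 + 9332 = 9375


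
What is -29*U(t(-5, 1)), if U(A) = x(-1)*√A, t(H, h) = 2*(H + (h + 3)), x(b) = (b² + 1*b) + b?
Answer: 29*I*√2 ≈ 41.012*I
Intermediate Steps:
x(b) = b² + 2*b (x(b) = (b² + b) + b = (b + b²) + b = b² + 2*b)
t(H, h) = 6 + 2*H + 2*h (t(H, h) = 2*(H + (3 + h)) = 2*(3 + H + h) = 6 + 2*H + 2*h)
U(A) = -√A (U(A) = (-(2 - 1))*√A = (-1*1)*√A = -√A)
-29*U(t(-5, 1)) = -(-29)*√(6 + 2*(-5) + 2*1) = -(-29)*√(6 - 10 + 2) = -(-29)*√(-2) = -(-29)*I*√2 = 29*I*√2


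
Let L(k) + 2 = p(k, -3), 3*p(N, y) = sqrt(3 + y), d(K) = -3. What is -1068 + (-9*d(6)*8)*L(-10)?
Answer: -1500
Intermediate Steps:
p(N, y) = sqrt(3 + y)/3
L(k) = -2 (L(k) = -2 + sqrt(3 - 3)/3 = -2 + sqrt(0)/3 = -2 + (1/3)*0 = -2 + 0 = -2)
-1068 + (-9*d(6)*8)*L(-10) = -1068 + (-9*(-3)*8)*(-2) = -1068 + (27*8)*(-2) = -1068 + 216*(-2) = -1068 - 432 = -1500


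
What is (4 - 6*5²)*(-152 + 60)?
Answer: 13432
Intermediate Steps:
(4 - 6*5²)*(-152 + 60) = (4 - 6*25)*(-92) = (4 - 150)*(-92) = -146*(-92) = 13432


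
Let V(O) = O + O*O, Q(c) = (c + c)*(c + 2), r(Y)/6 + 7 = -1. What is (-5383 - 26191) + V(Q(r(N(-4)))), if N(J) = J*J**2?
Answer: 19473898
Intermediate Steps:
N(J) = J**3
r(Y) = -48 (r(Y) = -42 + 6*(-1) = -42 - 6 = -48)
Q(c) = 2*c*(2 + c) (Q(c) = (2*c)*(2 + c) = 2*c*(2 + c))
V(O) = O + O**2
(-5383 - 26191) + V(Q(r(N(-4)))) = (-5383 - 26191) + (2*(-48)*(2 - 48))*(1 + 2*(-48)*(2 - 48)) = -31574 + (2*(-48)*(-46))*(1 + 2*(-48)*(-46)) = -31574 + 4416*(1 + 4416) = -31574 + 4416*4417 = -31574 + 19505472 = 19473898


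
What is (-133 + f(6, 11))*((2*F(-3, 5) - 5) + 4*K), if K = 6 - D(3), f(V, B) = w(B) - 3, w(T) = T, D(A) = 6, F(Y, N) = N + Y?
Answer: 125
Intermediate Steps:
f(V, B) = -3 + B (f(V, B) = B - 3 = -3 + B)
K = 0 (K = 6 - 1*6 = 6 - 6 = 0)
(-133 + f(6, 11))*((2*F(-3, 5) - 5) + 4*K) = (-133 + (-3 + 11))*((2*(5 - 3) - 5) + 4*0) = (-133 + 8)*((2*2 - 5) + 0) = -125*((4 - 5) + 0) = -125*(-1 + 0) = -125*(-1) = 125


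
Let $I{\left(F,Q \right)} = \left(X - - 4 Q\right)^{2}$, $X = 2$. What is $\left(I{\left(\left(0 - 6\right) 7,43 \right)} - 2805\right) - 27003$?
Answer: $468$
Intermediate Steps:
$I{\left(F,Q \right)} = \left(2 + 4 Q\right)^{2}$ ($I{\left(F,Q \right)} = \left(2 - - 4 Q\right)^{2} = \left(2 + 4 Q\right)^{2}$)
$\left(I{\left(\left(0 - 6\right) 7,43 \right)} - 2805\right) - 27003 = \left(4 \left(1 + 2 \cdot 43\right)^{2} - 2805\right) - 27003 = \left(4 \left(1 + 86\right)^{2} - 2805\right) - 27003 = \left(4 \cdot 87^{2} - 2805\right) - 27003 = \left(4 \cdot 7569 - 2805\right) - 27003 = \left(30276 - 2805\right) - 27003 = 27471 - 27003 = 468$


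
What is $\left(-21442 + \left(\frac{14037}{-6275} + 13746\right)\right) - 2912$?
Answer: $- \frac{66579237}{6275} \approx -10610.0$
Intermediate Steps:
$\left(-21442 + \left(\frac{14037}{-6275} + 13746\right)\right) - 2912 = \left(-21442 + \left(14037 \left(- \frac{1}{6275}\right) + 13746\right)\right) - 2912 = \left(-21442 + \left(- \frac{14037}{6275} + 13746\right)\right) - 2912 = \left(-21442 + \frac{86242113}{6275}\right) - 2912 = - \frac{48306437}{6275} - 2912 = - \frac{66579237}{6275}$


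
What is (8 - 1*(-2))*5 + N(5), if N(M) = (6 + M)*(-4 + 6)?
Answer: 72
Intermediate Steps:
N(M) = 12 + 2*M (N(M) = (6 + M)*2 = 12 + 2*M)
(8 - 1*(-2))*5 + N(5) = (8 - 1*(-2))*5 + (12 + 2*5) = (8 + 2)*5 + (12 + 10) = 10*5 + 22 = 50 + 22 = 72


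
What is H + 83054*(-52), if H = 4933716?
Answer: 614908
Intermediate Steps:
H + 83054*(-52) = 4933716 + 83054*(-52) = 4933716 - 4318808 = 614908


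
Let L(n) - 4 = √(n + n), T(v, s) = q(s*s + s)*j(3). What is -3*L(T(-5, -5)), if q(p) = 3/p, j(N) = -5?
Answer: -12 - 3*I*√6/2 ≈ -12.0 - 3.6742*I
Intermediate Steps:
T(v, s) = -15/(s + s²) (T(v, s) = (3/(s*s + s))*(-5) = (3/(s² + s))*(-5) = (3/(s + s²))*(-5) = -15/(s + s²))
L(n) = 4 + √2*√n (L(n) = 4 + √(n + n) = 4 + √(2*n) = 4 + √2*√n)
-3*L(T(-5, -5)) = -3*(4 + √2*√(-15/(-5*(1 - 5)))) = -3*(4 + √2*√(-15*(-⅕)/(-4))) = -3*(4 + √2*√(-15*(-⅕)*(-¼))) = -3*(4 + √2*√(-¾)) = -3*(4 + √2*(I*√3/2)) = -3*(4 + I*√6/2) = -12 - 3*I*√6/2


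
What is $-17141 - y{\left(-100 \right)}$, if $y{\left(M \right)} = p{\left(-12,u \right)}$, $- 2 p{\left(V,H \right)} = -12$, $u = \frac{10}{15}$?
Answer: $-17147$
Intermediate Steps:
$u = \frac{2}{3}$ ($u = 10 \cdot \frac{1}{15} = \frac{2}{3} \approx 0.66667$)
$p{\left(V,H \right)} = 6$ ($p{\left(V,H \right)} = \left(- \frac{1}{2}\right) \left(-12\right) = 6$)
$y{\left(M \right)} = 6$
$-17141 - y{\left(-100 \right)} = -17141 - 6 = -17147$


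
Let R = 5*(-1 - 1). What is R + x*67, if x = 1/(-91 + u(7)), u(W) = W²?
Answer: -487/42 ≈ -11.595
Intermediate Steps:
R = -10 (R = 5*(-2) = -10)
x = -1/42 (x = 1/(-91 + 7²) = 1/(-91 + 49) = 1/(-42) = -1/42 ≈ -0.023810)
R + x*67 = -10 - 1/42*67 = -10 - 67/42 = -487/42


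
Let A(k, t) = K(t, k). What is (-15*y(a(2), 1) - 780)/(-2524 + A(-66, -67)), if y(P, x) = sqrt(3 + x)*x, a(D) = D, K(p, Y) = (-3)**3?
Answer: 810/2551 ≈ 0.31752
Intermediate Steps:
K(p, Y) = -27
A(k, t) = -27
y(P, x) = x*sqrt(3 + x)
(-15*y(a(2), 1) - 780)/(-2524 + A(-66, -67)) = (-15*sqrt(3 + 1) - 780)/(-2524 - 27) = (-15*sqrt(4) - 780)/(-2551) = (-15*2 - 780)*(-1/2551) = (-30 - 780)*(-1/2551) = -810*(-1/2551) = 810/2551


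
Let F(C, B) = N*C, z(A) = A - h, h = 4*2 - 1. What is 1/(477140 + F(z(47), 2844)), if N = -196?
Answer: 1/469300 ≈ 2.1308e-6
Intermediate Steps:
h = 7 (h = 8 - 1 = 7)
z(A) = -7 + A (z(A) = A - 1*7 = A - 7 = -7 + A)
F(C, B) = -196*C
1/(477140 + F(z(47), 2844)) = 1/(477140 - 196*(-7 + 47)) = 1/(477140 - 196*40) = 1/(477140 - 7840) = 1/469300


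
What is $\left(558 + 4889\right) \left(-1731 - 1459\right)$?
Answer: $-17375930$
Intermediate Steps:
$\left(558 + 4889\right) \left(-1731 - 1459\right) = 5447 \left(-3190\right) = -17375930$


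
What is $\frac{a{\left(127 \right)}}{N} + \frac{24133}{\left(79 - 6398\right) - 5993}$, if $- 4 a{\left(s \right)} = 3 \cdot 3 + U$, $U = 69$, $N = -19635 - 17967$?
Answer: $- \frac{50400499}{25719768} \approx -1.9596$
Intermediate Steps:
$N = -37602$ ($N = -19635 - 17967 = -37602$)
$a{\left(s \right)} = - \frac{39}{2}$ ($a{\left(s \right)} = - \frac{3 \cdot 3 + 69}{4} = - \frac{9 + 69}{4} = \left(- \frac{1}{4}\right) 78 = - \frac{39}{2}$)
$\frac{a{\left(127 \right)}}{N} + \frac{24133}{\left(79 - 6398\right) - 5993} = - \frac{39}{2 \left(-37602\right)} + \frac{24133}{\left(79 - 6398\right) - 5993} = \left(- \frac{39}{2}\right) \left(- \frac{1}{37602}\right) + \frac{24133}{-6319 - 5993} = \frac{13}{25068} + \frac{24133}{-12312} = \frac{13}{25068} + 24133 \left(- \frac{1}{12312}\right) = \frac{13}{25068} - \frac{24133}{12312} = - \frac{50400499}{25719768}$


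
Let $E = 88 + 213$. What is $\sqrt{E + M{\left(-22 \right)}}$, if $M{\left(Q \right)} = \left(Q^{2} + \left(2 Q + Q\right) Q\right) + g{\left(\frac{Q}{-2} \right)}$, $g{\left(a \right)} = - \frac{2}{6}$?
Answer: $\frac{\sqrt{20130}}{3} \approx 47.293$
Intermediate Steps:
$E = 301$
$g{\left(a \right)} = - \frac{1}{3}$ ($g{\left(a \right)} = \left(-2\right) \frac{1}{6} = - \frac{1}{3}$)
$M{\left(Q \right)} = - \frac{1}{3} + 4 Q^{2}$ ($M{\left(Q \right)} = \left(Q^{2} + \left(2 Q + Q\right) Q\right) - \frac{1}{3} = \left(Q^{2} + 3 Q Q\right) - \frac{1}{3} = \left(Q^{2} + 3 Q^{2}\right) - \frac{1}{3} = 4 Q^{2} - \frac{1}{3} = - \frac{1}{3} + 4 Q^{2}$)
$\sqrt{E + M{\left(-22 \right)}} = \sqrt{301 - \left(\frac{1}{3} - 4 \left(-22\right)^{2}\right)} = \sqrt{301 + \left(- \frac{1}{3} + 4 \cdot 484\right)} = \sqrt{301 + \left(- \frac{1}{3} + 1936\right)} = \sqrt{301 + \frac{5807}{3}} = \sqrt{\frac{6710}{3}} = \frac{\sqrt{20130}}{3}$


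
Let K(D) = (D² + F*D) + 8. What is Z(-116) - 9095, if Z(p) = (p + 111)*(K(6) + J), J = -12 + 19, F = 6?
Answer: -9530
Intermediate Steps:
J = 7
K(D) = 8 + D² + 6*D (K(D) = (D² + 6*D) + 8 = 8 + D² + 6*D)
Z(p) = 9657 + 87*p (Z(p) = (p + 111)*((8 + 6² + 6*6) + 7) = (111 + p)*((8 + 36 + 36) + 7) = (111 + p)*(80 + 7) = (111 + p)*87 = 9657 + 87*p)
Z(-116) - 9095 = (9657 + 87*(-116)) - 9095 = (9657 - 10092) - 9095 = -435 - 9095 = -9530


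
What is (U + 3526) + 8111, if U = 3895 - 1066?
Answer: 14466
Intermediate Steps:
U = 2829
(U + 3526) + 8111 = (2829 + 3526) + 8111 = 6355 + 8111 = 14466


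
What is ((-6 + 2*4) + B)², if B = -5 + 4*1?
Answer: 1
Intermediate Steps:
B = -1 (B = -5 + 4 = -1)
((-6 + 2*4) + B)² = ((-6 + 2*4) - 1)² = ((-6 + 8) - 1)² = (2 - 1)² = 1² = 1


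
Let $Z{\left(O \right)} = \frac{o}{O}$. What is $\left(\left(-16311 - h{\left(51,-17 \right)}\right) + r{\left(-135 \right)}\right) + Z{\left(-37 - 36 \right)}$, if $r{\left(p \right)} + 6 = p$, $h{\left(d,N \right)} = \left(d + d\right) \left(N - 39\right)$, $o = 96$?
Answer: $- \frac{784116}{73} \approx -10741.0$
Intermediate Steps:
$h{\left(d,N \right)} = 2 d \left(-39 + N\right)$
$r{\left(p \right)} = -6 + p$
$Z{\left(O \right)} = \frac{96}{O}$
$\left(\left(-16311 - h{\left(51,-17 \right)}\right) + r{\left(-135 \right)}\right) + Z{\left(-37 - 36 \right)} = \left(\left(-16311 - 2 \cdot 51 \left(-39 - 17\right)\right) - 141\right) + \frac{96}{-37 - 36} = \left(\left(-16311 - 2 \cdot 51 \left(-56\right)\right) - 141\right) + \frac{96}{-73} = \left(\left(-16311 - -5712\right) - 141\right) + 96 \left(- \frac{1}{73}\right) = \left(\left(-16311 + 5712\right) - 141\right) - \frac{96}{73} = \left(-10599 - 141\right) - \frac{96}{73} = -10740 - \frac{96}{73} = - \frac{784116}{73}$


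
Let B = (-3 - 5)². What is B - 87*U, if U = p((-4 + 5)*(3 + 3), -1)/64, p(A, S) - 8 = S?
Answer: 3487/64 ≈ 54.484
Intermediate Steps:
p(A, S) = 8 + S
B = 64 (B = (-8)² = 64)
U = 7/64 (U = (8 - 1)/64 = 7*(1/64) = 7/64 ≈ 0.10938)
B - 87*U = 64 - 87*7/64 = 64 - 609/64 = 3487/64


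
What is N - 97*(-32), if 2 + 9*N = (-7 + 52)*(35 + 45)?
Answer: 31534/9 ≈ 3503.8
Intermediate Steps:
N = 3598/9 (N = -2/9 + ((-7 + 52)*(35 + 45))/9 = -2/9 + (45*80)/9 = -2/9 + (1/9)*3600 = -2/9 + 400 = 3598/9 ≈ 399.78)
N - 97*(-32) = 3598/9 - 97*(-32) = 3598/9 + 3104 = 31534/9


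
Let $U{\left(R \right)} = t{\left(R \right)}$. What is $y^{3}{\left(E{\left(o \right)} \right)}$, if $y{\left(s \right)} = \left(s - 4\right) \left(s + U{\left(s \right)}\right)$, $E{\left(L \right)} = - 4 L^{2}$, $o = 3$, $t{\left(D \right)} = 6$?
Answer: $1728000000$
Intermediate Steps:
$U{\left(R \right)} = 6$
$y{\left(s \right)} = \left(-4 + s\right) \left(6 + s\right)$ ($y{\left(s \right)} = \left(s - 4\right) \left(s + 6\right) = \left(-4 + s\right) \left(6 + s\right)$)
$y^{3}{\left(E{\left(o \right)} \right)} = \left(-24 + \left(- 4 \cdot 3^{2}\right)^{2} + 2 \left(- 4 \cdot 3^{2}\right)\right)^{3} = \left(-24 + \left(\left(-4\right) 9\right)^{2} + 2 \left(\left(-4\right) 9\right)\right)^{3} = \left(-24 + \left(-36\right)^{2} + 2 \left(-36\right)\right)^{3} = \left(-24 + 1296 - 72\right)^{3} = 1200^{3} = 1728000000$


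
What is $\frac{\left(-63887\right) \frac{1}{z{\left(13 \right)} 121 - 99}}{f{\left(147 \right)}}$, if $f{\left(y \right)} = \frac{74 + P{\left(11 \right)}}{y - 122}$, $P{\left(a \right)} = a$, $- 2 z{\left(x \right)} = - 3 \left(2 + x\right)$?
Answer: $- \frac{638870}{89199} \approx -7.1623$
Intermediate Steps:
$z{\left(x \right)} = 3 + \frac{3 x}{2}$ ($z{\left(x \right)} = - \frac{\left(-3\right) \left(2 + x\right)}{2} = - \frac{-6 - 3 x}{2} = 3 + \frac{3 x}{2}$)
$f{\left(y \right)} = \frac{85}{-122 + y}$ ($f{\left(y \right)} = \frac{74 + 11}{y - 122} = \frac{85}{-122 + y}$)
$\frac{\left(-63887\right) \frac{1}{z{\left(13 \right)} 121 - 99}}{f{\left(147 \right)}} = \frac{\left(-63887\right) \frac{1}{\left(3 + \frac{3}{2} \cdot 13\right) 121 - 99}}{85 \frac{1}{-122 + 147}} = \frac{\left(-63887\right) \frac{1}{\left(3 + \frac{39}{2}\right) 121 - 99}}{85 \cdot \frac{1}{25}} = \frac{\left(-63887\right) \frac{1}{\frac{45}{2} \cdot 121 - 99}}{85 \cdot \frac{1}{25}} = \frac{\left(-63887\right) \frac{1}{\frac{5445}{2} - 99}}{\frac{17}{5}} = - \frac{63887}{\frac{5247}{2}} \cdot \frac{5}{17} = \left(-63887\right) \frac{2}{5247} \cdot \frac{5}{17} = \left(- \frac{127774}{5247}\right) \frac{5}{17} = - \frac{638870}{89199}$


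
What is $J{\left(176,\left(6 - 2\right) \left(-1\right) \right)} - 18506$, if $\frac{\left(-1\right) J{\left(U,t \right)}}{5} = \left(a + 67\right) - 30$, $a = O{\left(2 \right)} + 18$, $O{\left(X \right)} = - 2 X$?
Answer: $-18761$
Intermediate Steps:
$a = 14$ ($a = \left(-2\right) 2 + 18 = -4 + 18 = 14$)
$J{\left(U,t \right)} = -255$ ($J{\left(U,t \right)} = - 5 \left(\left(14 + 67\right) - 30\right) = - 5 \left(81 - 30\right) = \left(-5\right) 51 = -255$)
$J{\left(176,\left(6 - 2\right) \left(-1\right) \right)} - 18506 = -255 - 18506 = -18761$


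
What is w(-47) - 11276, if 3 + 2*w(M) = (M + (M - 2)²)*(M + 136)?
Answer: 186951/2 ≈ 93476.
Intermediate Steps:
w(M) = -3/2 + (136 + M)*(M + (-2 + M)²)/2 (w(M) = -3/2 + ((M + (M - 2)²)*(M + 136))/2 = -3/2 + ((M + (-2 + M)²)*(136 + M))/2 = -3/2 + ((136 + M)*(M + (-2 + M)²))/2 = -3/2 + (136 + M)*(M + (-2 + M)²)/2)
w(-47) - 11276 = (541/2 + (½)*(-47)³ - 202*(-47) + (133/2)*(-47)²) - 11276 = (541/2 + (½)*(-103823) + 9494 + (133/2)*2209) - 11276 = (541/2 - 103823/2 + 9494 + 293797/2) - 11276 = 209503/2 - 11276 = 186951/2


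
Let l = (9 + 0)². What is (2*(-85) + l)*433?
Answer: -38537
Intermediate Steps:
l = 81 (l = 9² = 81)
(2*(-85) + l)*433 = (2*(-85) + 81)*433 = (-170 + 81)*433 = -89*433 = -38537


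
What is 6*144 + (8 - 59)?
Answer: 813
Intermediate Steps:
6*144 + (8 - 59) = 864 - 51 = 813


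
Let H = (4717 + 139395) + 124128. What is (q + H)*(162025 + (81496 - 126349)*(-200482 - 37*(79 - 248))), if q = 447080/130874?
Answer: 152920637332466380040/65437 ≈ 2.3369e+15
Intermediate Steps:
q = 223540/65437 (q = 447080*(1/130874) = 223540/65437 ≈ 3.4161)
H = 268240 (H = 144112 + 124128 = 268240)
(q + H)*(162025 + (81496 - 126349)*(-200482 - 37*(79 - 248))) = (223540/65437 + 268240)*(162025 + (81496 - 126349)*(-200482 - 37*(79 - 248))) = 17553044420*(162025 - 44853*(-200482 - 37*(-169)))/65437 = 17553044420*(162025 - 44853*(-200482 + 6253))/65437 = 17553044420*(162025 - 44853*(-194229))/65437 = 17553044420*(162025 + 8711753337)/65437 = (17553044420/65437)*8711915362 = 152920637332466380040/65437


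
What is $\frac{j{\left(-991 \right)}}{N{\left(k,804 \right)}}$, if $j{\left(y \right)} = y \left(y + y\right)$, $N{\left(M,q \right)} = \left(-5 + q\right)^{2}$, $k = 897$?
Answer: $\frac{1964162}{638401} \approx 3.0767$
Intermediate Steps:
$j{\left(y \right)} = 2 y^{2}$ ($j{\left(y \right)} = y 2 y = 2 y^{2}$)
$\frac{j{\left(-991 \right)}}{N{\left(k,804 \right)}} = \frac{2 \left(-991\right)^{2}}{\left(-5 + 804\right)^{2}} = \frac{2 \cdot 982081}{799^{2}} = \frac{1964162}{638401}$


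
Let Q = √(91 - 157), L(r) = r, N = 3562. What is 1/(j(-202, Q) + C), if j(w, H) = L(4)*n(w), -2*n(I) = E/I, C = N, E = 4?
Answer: 101/359766 ≈ 0.00028074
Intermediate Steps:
C = 3562
n(I) = -2/I
Q = I*√66 (Q = √(-66) = I*√66 ≈ 8.124*I)
j(w, H) = -8/w (j(w, H) = 4*(-2/w) = -8/w)
1/(j(-202, Q) + C) = 1/(-8/(-202) + 3562) = 1/(-8*(-1/202) + 3562) = 1/(4/101 + 3562) = 1/(359766/101) = 101/359766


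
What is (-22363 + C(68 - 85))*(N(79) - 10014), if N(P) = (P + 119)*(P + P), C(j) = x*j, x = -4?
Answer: -474214650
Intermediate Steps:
C(j) = -4*j
N(P) = 2*P*(119 + P) (N(P) = (119 + P)*(2*P) = 2*P*(119 + P))
(-22363 + C(68 - 85))*(N(79) - 10014) = (-22363 - 4*(68 - 85))*(2*79*(119 + 79) - 10014) = (-22363 - 4*(-17))*(2*79*198 - 10014) = (-22363 + 68)*(31284 - 10014) = -22295*21270 = -474214650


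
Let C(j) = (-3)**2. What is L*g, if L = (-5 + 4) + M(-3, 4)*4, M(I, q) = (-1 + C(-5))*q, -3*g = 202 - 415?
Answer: 9017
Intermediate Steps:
C(j) = 9
g = 71 (g = -(202 - 415)/3 = -1/3*(-213) = 71)
M(I, q) = 8*q (M(I, q) = (-1 + 9)*q = 8*q)
L = 127 (L = (-5 + 4) + (8*4)*4 = -1 + 32*4 = -1 + 128 = 127)
L*g = 127*71 = 9017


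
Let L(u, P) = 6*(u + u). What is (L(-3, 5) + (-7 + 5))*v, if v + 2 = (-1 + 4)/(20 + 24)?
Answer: 1615/22 ≈ 73.409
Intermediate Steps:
L(u, P) = 12*u (L(u, P) = 6*(2*u) = 12*u)
v = -85/44 (v = -2 + (-1 + 4)/(20 + 24) = -2 + 3/44 = -85/44 ≈ -1.9318)
(L(-3, 5) + (-7 + 5))*v = (12*(-3) + (-7 + 5))*(-85/44) = (-36 - 2)*(-85/44) = -38*(-85/44) = 1615/22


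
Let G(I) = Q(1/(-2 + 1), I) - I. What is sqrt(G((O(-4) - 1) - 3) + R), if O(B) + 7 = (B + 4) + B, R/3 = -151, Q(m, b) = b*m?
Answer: 3*I*sqrt(47) ≈ 20.567*I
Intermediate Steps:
R = -453 (R = 3*(-151) = -453)
O(B) = -3 + 2*B (O(B) = -7 + ((B + 4) + B) = -7 + ((4 + B) + B) = -7 + (4 + 2*B) = -3 + 2*B)
G(I) = -2*I (G(I) = I/(-2 + 1) - I = I/(-1) - I = I*(-1) - I = -I - I = -2*I)
sqrt(G((O(-4) - 1) - 3) + R) = sqrt(-2*(((-3 + 2*(-4)) - 1) - 3) - 453) = sqrt(-2*(((-3 - 8) - 1) - 3) - 453) = sqrt(-2*((-11 - 1) - 3) - 453) = sqrt(-2*(-12 - 3) - 453) = sqrt(-2*(-15) - 453) = sqrt(30 - 453) = sqrt(-423) = 3*I*sqrt(47)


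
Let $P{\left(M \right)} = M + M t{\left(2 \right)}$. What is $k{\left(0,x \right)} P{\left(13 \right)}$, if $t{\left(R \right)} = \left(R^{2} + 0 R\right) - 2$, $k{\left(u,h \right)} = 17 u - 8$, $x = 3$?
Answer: $-312$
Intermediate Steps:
$k{\left(u,h \right)} = -8 + 17 u$
$t{\left(R \right)} = -2 + R^{2}$ ($t{\left(R \right)} = \left(R^{2} + 0\right) - 2 = R^{2} - 2 = -2 + R^{2}$)
$P{\left(M \right)} = 3 M$ ($P{\left(M \right)} = M + M \left(-2 + 2^{2}\right) = M + M \left(-2 + 4\right) = M + M 2 = M + 2 M = 3 M$)
$k{\left(0,x \right)} P{\left(13 \right)} = \left(-8 + 17 \cdot 0\right) 3 \cdot 13 = \left(-8 + 0\right) 39 = \left(-8\right) 39 = -312$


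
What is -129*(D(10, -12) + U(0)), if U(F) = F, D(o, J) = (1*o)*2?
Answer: -2580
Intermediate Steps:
D(o, J) = 2*o (D(o, J) = o*2 = 2*o)
-129*(D(10, -12) + U(0)) = -129*(2*10 + 0) = -129*(20 + 0) = -129*20 = -2580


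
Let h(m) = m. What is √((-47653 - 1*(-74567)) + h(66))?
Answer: 2*√6745 ≈ 164.26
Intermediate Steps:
√((-47653 - 1*(-74567)) + h(66)) = √((-47653 - 1*(-74567)) + 66) = √((-47653 + 74567) + 66) = √(26914 + 66) = √26980 = 2*√6745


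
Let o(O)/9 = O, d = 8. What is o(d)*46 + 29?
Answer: 3341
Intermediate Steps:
o(O) = 9*O
o(d)*46 + 29 = (9*8)*46 + 29 = 72*46 + 29 = 3312 + 29 = 3341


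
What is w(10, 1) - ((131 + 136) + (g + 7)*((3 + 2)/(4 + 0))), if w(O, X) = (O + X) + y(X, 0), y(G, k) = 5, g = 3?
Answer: -527/2 ≈ -263.50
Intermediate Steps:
w(O, X) = 5 + O + X (w(O, X) = (O + X) + 5 = 5 + O + X)
w(10, 1) - ((131 + 136) + (g + 7)*((3 + 2)/(4 + 0))) = (5 + 10 + 1) - ((131 + 136) + (3 + 7)*((3 + 2)/(4 + 0))) = 16 - (267 + 10*(5/4)) = 16 - (267 + 25/2) = 16 - 1*559/2 = 16 - 559/2 = -527/2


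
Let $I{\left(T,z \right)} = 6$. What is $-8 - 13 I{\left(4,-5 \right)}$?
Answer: $-86$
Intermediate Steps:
$-8 - 13 I{\left(4,-5 \right)} = -8 - 78 = -86$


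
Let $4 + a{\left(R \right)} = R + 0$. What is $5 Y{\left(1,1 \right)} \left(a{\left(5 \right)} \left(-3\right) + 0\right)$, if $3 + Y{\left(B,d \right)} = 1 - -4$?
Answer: $-30$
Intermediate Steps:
$a{\left(R \right)} = -4 + R$ ($a{\left(R \right)} = -4 + \left(R + 0\right) = -4 + R$)
$Y{\left(B,d \right)} = 2$ ($Y{\left(B,d \right)} = -3 + \left(1 - -4\right) = -3 + \left(1 + 4\right) = -3 + 5 = 2$)
$5 Y{\left(1,1 \right)} \left(a{\left(5 \right)} \left(-3\right) + 0\right) = 5 \cdot 2 \left(\left(-4 + 5\right) \left(-3\right) + 0\right) = 10 \left(1 \left(-3\right) + 0\right) = 10 \left(-3 + 0\right) = 10 \left(-3\right) = -30$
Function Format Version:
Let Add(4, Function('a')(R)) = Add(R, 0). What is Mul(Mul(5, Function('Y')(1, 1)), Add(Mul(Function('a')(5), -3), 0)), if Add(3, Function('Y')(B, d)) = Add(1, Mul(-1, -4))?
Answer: -30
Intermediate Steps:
Function('a')(R) = Add(-4, R) (Function('a')(R) = Add(-4, Add(R, 0)) = Add(-4, R))
Function('Y')(B, d) = 2 (Function('Y')(B, d) = Add(-3, Add(1, Mul(-1, -4))) = Add(-3, Add(1, 4)) = Add(-3, 5) = 2)
Mul(Mul(5, Function('Y')(1, 1)), Add(Mul(Function('a')(5), -3), 0)) = Mul(Mul(5, 2), Add(Mul(Add(-4, 5), -3), 0)) = Mul(10, Add(Mul(1, -3), 0)) = Mul(10, Add(-3, 0)) = Mul(10, -3) = -30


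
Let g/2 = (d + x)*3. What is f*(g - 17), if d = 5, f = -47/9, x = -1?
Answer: -329/9 ≈ -36.556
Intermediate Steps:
f = -47/9 (f = -47*⅑ = -47/9 ≈ -5.2222)
g = 24 (g = 2*((5 - 1)*3) = 2*(4*3) = 2*12 = 24)
f*(g - 17) = -47*(24 - 17)/9 = -47/9*7 = -329/9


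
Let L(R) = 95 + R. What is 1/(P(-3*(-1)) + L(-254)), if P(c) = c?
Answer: -1/156 ≈ -0.0064103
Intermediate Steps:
1/(P(-3*(-1)) + L(-254)) = 1/(-3*(-1) + (95 - 254)) = 1/(3 - 159) = 1/(-156) = -1/156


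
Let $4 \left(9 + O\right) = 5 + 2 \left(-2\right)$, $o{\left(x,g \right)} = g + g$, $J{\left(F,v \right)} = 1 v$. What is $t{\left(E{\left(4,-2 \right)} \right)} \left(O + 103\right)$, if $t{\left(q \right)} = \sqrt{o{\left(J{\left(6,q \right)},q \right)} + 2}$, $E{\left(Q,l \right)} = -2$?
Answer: $\frac{377 i \sqrt{2}}{4} \approx 133.29 i$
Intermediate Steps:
$J{\left(F,v \right)} = v$
$o{\left(x,g \right)} = 2 g$
$O = - \frac{35}{4}$ ($O = -9 + \frac{5 + 2 \left(-2\right)}{4} = -9 + \frac{5 - 4}{4} = -9 + \frac{1}{4} \cdot 1 = -9 + \frac{1}{4} = - \frac{35}{4} \approx -8.75$)
$t{\left(q \right)} = \sqrt{2 + 2 q}$ ($t{\left(q \right)} = \sqrt{2 q + 2} = \sqrt{2 + 2 q}$)
$t{\left(E{\left(4,-2 \right)} \right)} \left(O + 103\right) = \sqrt{2 + 2 \left(-2\right)} \left(- \frac{35}{4} + 103\right) = \sqrt{2 - 4} \cdot \frac{377}{4} = \sqrt{-2} \cdot \frac{377}{4} = i \sqrt{2} \cdot \frac{377}{4} = \frac{377 i \sqrt{2}}{4}$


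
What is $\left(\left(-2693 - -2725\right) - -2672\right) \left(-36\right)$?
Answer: $-97344$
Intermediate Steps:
$\left(\left(-2693 - -2725\right) - -2672\right) \left(-36\right) = \left(\left(-2693 + 2725\right) + 2672\right) \left(-36\right) = \left(32 + 2672\right) \left(-36\right) = 2704 \left(-36\right) = -97344$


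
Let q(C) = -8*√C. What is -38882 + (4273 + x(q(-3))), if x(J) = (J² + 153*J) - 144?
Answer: -34945 - 1224*I*√3 ≈ -34945.0 - 2120.0*I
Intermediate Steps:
x(J) = -144 + J² + 153*J
-38882 + (4273 + x(q(-3))) = -38882 + (4273 + (-144 + (-8*I*√3)² + 153*(-8*I*√3))) = -38882 + (4273 + (-144 - 192 - 1224*I*√3)) = -38882 + (4273 + (-336 - 1224*I*√3)) = -38882 + (3937 - 1224*I*√3) = -34945 - 1224*I*√3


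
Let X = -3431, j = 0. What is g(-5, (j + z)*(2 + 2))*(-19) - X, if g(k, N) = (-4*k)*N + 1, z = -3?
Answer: 7972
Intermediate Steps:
g(k, N) = 1 - 4*N*k (g(k, N) = -4*N*k + 1 = 1 - 4*N*k)
g(-5, (j + z)*(2 + 2))*(-19) - X = (1 - 4*(0 - 3)*(2 + 2)*(-5))*(-19) - 1*(-3431) = (1 - 4*(-3*4)*(-5))*(-19) + 3431 = (1 - 4*(-12)*(-5))*(-19) + 3431 = (1 - 240)*(-19) + 3431 = -239*(-19) + 3431 = 4541 + 3431 = 7972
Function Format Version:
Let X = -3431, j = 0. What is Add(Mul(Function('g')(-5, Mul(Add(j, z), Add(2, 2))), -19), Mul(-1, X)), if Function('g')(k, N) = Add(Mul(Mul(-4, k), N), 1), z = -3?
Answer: 7972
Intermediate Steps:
Function('g')(k, N) = Add(1, Mul(-4, N, k)) (Function('g')(k, N) = Add(Mul(-4, N, k), 1) = Add(1, Mul(-4, N, k)))
Add(Mul(Function('g')(-5, Mul(Add(j, z), Add(2, 2))), -19), Mul(-1, X)) = Add(Mul(Add(1, Mul(-4, Mul(Add(0, -3), Add(2, 2)), -5)), -19), Mul(-1, -3431)) = Add(Mul(Add(1, Mul(-4, Mul(-3, 4), -5)), -19), 3431) = Add(Mul(Add(1, Mul(-4, -12, -5)), -19), 3431) = Add(Mul(Add(1, -240), -19), 3431) = Add(Mul(-239, -19), 3431) = Add(4541, 3431) = 7972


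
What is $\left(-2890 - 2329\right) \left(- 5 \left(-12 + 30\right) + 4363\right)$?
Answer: $-22300787$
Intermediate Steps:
$\left(-2890 - 2329\right) \left(- 5 \left(-12 + 30\right) + 4363\right) = - 5219 \left(\left(-5\right) 18 + 4363\right) = - 5219 \left(-90 + 4363\right) = \left(-5219\right) 4273 = -22300787$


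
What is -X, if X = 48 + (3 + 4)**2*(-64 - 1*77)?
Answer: 6861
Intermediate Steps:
X = -6861 (X = 48 + 7**2*(-64 - 77) = 48 + 49*(-141) = 48 - 6909 = -6861)
-X = -1*(-6861) = 6861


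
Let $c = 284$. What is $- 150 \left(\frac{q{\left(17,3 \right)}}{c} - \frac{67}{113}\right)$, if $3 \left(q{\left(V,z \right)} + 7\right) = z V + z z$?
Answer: $\frac{1316925}{16046} \approx 82.072$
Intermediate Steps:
$q{\left(V,z \right)} = -7 + \frac{z^{2}}{3} + \frac{V z}{3}$ ($q{\left(V,z \right)} = -7 + \frac{z V + z z}{3} = -7 + \frac{V z + z^{2}}{3} = -7 + \frac{z^{2} + V z}{3} = -7 + \left(\frac{z^{2}}{3} + \frac{V z}{3}\right) = -7 + \frac{z^{2}}{3} + \frac{V z}{3}$)
$- 150 \left(\frac{q{\left(17,3 \right)}}{c} - \frac{67}{113}\right) = - 150 \left(\frac{-7 + \frac{3^{2}}{3} + \frac{1}{3} \cdot 17 \cdot 3}{284} - \frac{67}{113}\right) = - 150 \left(\left(-7 + \frac{1}{3} \cdot 9 + 17\right) \frac{1}{284} - \frac{67}{113}\right) = - 150 \left(\left(-7 + 3 + 17\right) \frac{1}{284} - \frac{67}{113}\right) = - 150 \left(13 \cdot \frac{1}{284} - \frac{67}{113}\right) = - 150 \left(\frac{13}{284} - \frac{67}{113}\right) = \left(-150\right) \left(- \frac{17559}{32092}\right) = \frac{1316925}{16046}$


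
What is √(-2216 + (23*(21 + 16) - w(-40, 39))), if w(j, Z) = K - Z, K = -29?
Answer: I*√1297 ≈ 36.014*I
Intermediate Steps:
w(j, Z) = -29 - Z
√(-2216 + (23*(21 + 16) - w(-40, 39))) = √(-2216 + (23*(21 + 16) - (-29 - 1*39))) = √(-2216 + (23*37 - (-29 - 39))) = √(-2216 + (851 - 1*(-68))) = √(-2216 + (851 + 68)) = √(-2216 + 919) = √(-1297) = I*√1297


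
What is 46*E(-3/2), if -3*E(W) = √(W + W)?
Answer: -46*I*√3/3 ≈ -26.558*I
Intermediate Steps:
E(W) = -√2*√W/3 (E(W) = -√(W + W)/3 = -√2*√W/3)
46*E(-3/2) = 46*(-√2*√(-3/2)/3) = 46*(-√2*I*√6/2/3) = 46*(-I*√3/3) = -46*I*√3/3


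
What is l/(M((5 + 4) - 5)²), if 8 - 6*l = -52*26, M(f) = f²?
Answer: 85/96 ≈ 0.88542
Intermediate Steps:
l = 680/3 (l = 4/3 - (-26)*26/3 = 4/3 - ⅙*(-1352) = 4/3 + 676/3 = 680/3 ≈ 226.67)
l/(M((5 + 4) - 5)²) = 680/(3*((((5 + 4) - 5)²)²)) = 680/(3*(((9 - 5)²)²)) = 680/(3*((4²)²)) = 680/(3*(16²)) = (680/3)/256 = (680/3)*(1/256) = 85/96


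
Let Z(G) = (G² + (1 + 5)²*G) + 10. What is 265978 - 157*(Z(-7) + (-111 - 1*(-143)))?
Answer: 291255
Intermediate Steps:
Z(G) = 10 + G² + 36*G (Z(G) = (G² + 6²*G) + 10 = (G² + 36*G) + 10 = 10 + G² + 36*G)
265978 - 157*(Z(-7) + (-111 - 1*(-143))) = 265978 - 157*((10 + (-7)² + 36*(-7)) + (-111 - 1*(-143))) = 265978 - 157*((10 + 49 - 252) + (-111 + 143)) = 265978 - 157*(-193 + 32) = 265978 - 157*(-161) = 265978 + 25277 = 291255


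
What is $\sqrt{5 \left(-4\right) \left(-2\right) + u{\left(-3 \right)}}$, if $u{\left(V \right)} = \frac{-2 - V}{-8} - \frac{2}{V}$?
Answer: $\frac{\sqrt{5838}}{12} \approx 6.3672$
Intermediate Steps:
$u{\left(V \right)} = \frac{1}{4} - \frac{2}{V} + \frac{V}{8}$ ($u{\left(V \right)} = \left(-2 - V\right) \left(- \frac{1}{8}\right) - \frac{2}{V} = \left(\frac{1}{4} + \frac{V}{8}\right) - \frac{2}{V} = \frac{1}{4} - \frac{2}{V} + \frac{V}{8}$)
$\sqrt{5 \left(-4\right) \left(-2\right) + u{\left(-3 \right)}} = \sqrt{5 \left(-4\right) \left(-2\right) + \frac{-16 - 3 \left(2 - 3\right)}{8 \left(-3\right)}} = \sqrt{\left(-20\right) \left(-2\right) + \frac{1}{8} \left(- \frac{1}{3}\right) \left(-16 - -3\right)} = \sqrt{40 + \frac{1}{8} \left(- \frac{1}{3}\right) \left(-16 + 3\right)} = \sqrt{40 + \frac{1}{8} \left(- \frac{1}{3}\right) \left(-13\right)} = \sqrt{40 + \frac{13}{24}} = \sqrt{\frac{973}{24}} = \frac{\sqrt{5838}}{12}$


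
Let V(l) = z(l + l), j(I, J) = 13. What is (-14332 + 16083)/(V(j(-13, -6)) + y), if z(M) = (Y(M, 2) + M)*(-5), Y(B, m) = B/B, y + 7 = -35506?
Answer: -1751/35648 ≈ -0.049119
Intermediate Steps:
y = -35513 (y = -7 - 35506 = -35513)
Y(B, m) = 1
z(M) = -5 - 5*M (z(M) = (1 + M)*(-5) = -5 - 5*M)
V(l) = -5 - 10*l (V(l) = -5 - 5*(l + l) = -5 - 10*l)
(-14332 + 16083)/(V(j(-13, -6)) + y) = (-14332 + 16083)/((-5 - 10*13) - 35513) = 1751/((-5 - 130) - 35513) = 1751/(-135 - 35513) = 1751/(-35648) = 1751*(-1/35648) = -1751/35648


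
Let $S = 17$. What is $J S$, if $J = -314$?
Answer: $-5338$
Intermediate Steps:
$J S = \left(-314\right) 17 = -5338$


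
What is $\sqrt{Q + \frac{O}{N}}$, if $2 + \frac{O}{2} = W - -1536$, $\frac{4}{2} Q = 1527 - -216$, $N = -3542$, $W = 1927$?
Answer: $\frac{\sqrt{10909115602}}{3542} \approx 29.488$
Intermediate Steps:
$Q = \frac{1743}{2}$ ($Q = \frac{1527 - -216}{2} = \frac{1527 + 216}{2} = \frac{1}{2} \cdot 1743 = \frac{1743}{2} \approx 871.5$)
$O = 6922$ ($O = -4 + 2 \left(1927 - -1536\right) = -4 + 2 \left(1927 + 1536\right) = -4 + 2 \cdot 3463 = -4 + 6926 = 6922$)
$\sqrt{Q + \frac{O}{N}} = \sqrt{\frac{1743}{2} + \frac{6922}{-3542}} = \sqrt{\frac{1743}{2} + 6922 \left(- \frac{1}{3542}\right)} = \sqrt{\frac{1743}{2} - \frac{3461}{1771}} = \sqrt{\frac{3079931}{3542}} = \frac{\sqrt{10909115602}}{3542}$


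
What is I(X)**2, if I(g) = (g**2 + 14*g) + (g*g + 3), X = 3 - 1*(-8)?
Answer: 159201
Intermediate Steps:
X = 11 (X = 3 + 8 = 11)
I(g) = 3 + 2*g**2 + 14*g (I(g) = (g**2 + 14*g) + (g**2 + 3) = (g**2 + 14*g) + (3 + g**2) = 3 + 2*g**2 + 14*g)
I(X)**2 = (3 + 2*11**2 + 14*11)**2 = (3 + 2*121 + 154)**2 = (3 + 242 + 154)**2 = 399**2 = 159201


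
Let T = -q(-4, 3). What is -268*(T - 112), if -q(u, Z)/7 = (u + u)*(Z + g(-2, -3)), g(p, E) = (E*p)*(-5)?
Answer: -375200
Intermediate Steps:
g(p, E) = -5*E*p
q(u, Z) = -14*u*(-30 + Z) (q(u, Z) = -7*(u + u)*(Z - 5*(-3)*(-2)) = -7*2*u*(Z - 30) = -7*2*u*(-30 + Z) = -14*u*(-30 + Z))
T = 1512 (T = -14*(-4)*(30 - 1*3) = -14*(-4)*(30 - 3) = -14*(-4)*27 = -1*(-1512) = 1512)
-268*(T - 112) = -268*(1512 - 112) = -268*1400 = -375200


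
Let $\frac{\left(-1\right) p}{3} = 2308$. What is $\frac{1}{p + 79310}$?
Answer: $\frac{1}{72386} \approx 1.3815 \cdot 10^{-5}$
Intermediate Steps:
$p = -6924$ ($p = \left(-3\right) 2308 = -6924$)
$\frac{1}{p + 79310} = \frac{1}{-6924 + 79310} = \frac{1}{72386}$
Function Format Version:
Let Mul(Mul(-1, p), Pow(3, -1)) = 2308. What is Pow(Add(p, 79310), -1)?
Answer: Rational(1, 72386) ≈ 1.3815e-5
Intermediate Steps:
p = -6924 (p = Mul(-3, 2308) = -6924)
Pow(Add(p, 79310), -1) = Pow(Add(-6924, 79310), -1) = Pow(72386, -1) = Rational(1, 72386)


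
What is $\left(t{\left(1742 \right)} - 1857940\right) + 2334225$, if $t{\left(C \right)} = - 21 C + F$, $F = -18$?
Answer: $439685$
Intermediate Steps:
$t{\left(C \right)} = -18 - 21 C$ ($t{\left(C \right)} = - 21 C - 18 = -18 - 21 C$)
$\left(t{\left(1742 \right)} - 1857940\right) + 2334225 = \left(\left(-18 - 36582\right) - 1857940\right) + 2334225 = \left(-36600 - 1857940\right) + 2334225 = -1894540 + 2334225 = 439685$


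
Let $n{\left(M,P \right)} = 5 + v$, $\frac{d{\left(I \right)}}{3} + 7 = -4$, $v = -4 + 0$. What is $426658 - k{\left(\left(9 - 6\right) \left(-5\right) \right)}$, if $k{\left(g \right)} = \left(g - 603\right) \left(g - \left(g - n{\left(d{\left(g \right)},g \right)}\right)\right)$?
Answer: $427276$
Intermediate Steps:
$v = -4$
$d{\left(I \right)} = -33$ ($d{\left(I \right)} = -21 + 3 \left(-4\right) = -21 - 12 = -33$)
$n{\left(M,P \right)} = 1$ ($n{\left(M,P \right)} = 5 - 4 = 1$)
$k{\left(g \right)} = -603 + g$ ($k{\left(g \right)} = \left(g - 603\right) \left(g - \left(-1 + g\right)\right) = \left(-603 + g\right) 1 = -603 + g$)
$426658 - k{\left(\left(9 - 6\right) \left(-5\right) \right)} = 426658 - \left(-603 + \left(9 - 6\right) \left(-5\right)\right) = 426658 - \left(-603 + 3 \left(-5\right)\right) = 426658 - \left(-603 - 15\right) = 426658 - -618 = 426658 + 618 = 427276$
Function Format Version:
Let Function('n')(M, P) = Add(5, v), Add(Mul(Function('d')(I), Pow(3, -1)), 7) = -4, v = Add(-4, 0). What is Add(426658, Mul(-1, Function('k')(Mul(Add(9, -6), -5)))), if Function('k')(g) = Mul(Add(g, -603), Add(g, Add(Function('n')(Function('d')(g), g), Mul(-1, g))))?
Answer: 427276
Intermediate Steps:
v = -4
Function('d')(I) = -33 (Function('d')(I) = Add(-21, Mul(3, -4)) = Add(-21, -12) = -33)
Function('n')(M, P) = 1 (Function('n')(M, P) = Add(5, -4) = 1)
Function('k')(g) = Add(-603, g) (Function('k')(g) = Mul(Add(g, -603), Add(g, Add(1, Mul(-1, g)))) = Mul(Add(-603, g), 1) = Add(-603, g))
Add(426658, Mul(-1, Function('k')(Mul(Add(9, -6), -5)))) = Add(426658, Mul(-1, Add(-603, Mul(Add(9, -6), -5)))) = Add(426658, Mul(-1, Add(-603, Mul(3, -5)))) = Add(426658, Mul(-1, Add(-603, -15))) = Add(426658, Mul(-1, -618)) = Add(426658, 618) = 427276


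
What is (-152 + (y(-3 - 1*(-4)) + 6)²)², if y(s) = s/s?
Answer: 10609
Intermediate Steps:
y(s) = 1
(-152 + (y(-3 - 1*(-4)) + 6)²)² = (-152 + (1 + 6)²)² = (-152 + 7²)² = (-152 + 49)² = (-103)² = 10609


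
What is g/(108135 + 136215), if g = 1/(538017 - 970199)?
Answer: -1/105603671700 ≈ -9.4694e-12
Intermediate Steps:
g = -1/432182 (g = 1/(-432182) = -1/432182 ≈ -2.3138e-6)
g/(108135 + 136215) = -1/(432182*(108135 + 136215)) = -1/432182/244350 = -1/432182*1/244350 = -1/105603671700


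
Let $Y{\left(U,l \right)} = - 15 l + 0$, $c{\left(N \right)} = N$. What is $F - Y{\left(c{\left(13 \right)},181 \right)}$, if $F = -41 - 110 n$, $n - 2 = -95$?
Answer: $12904$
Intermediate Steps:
$n = -93$ ($n = 2 - 95 = -93$)
$Y{\left(U,l \right)} = - 15 l$
$F = 10189$ ($F = -41 - -10230 = -41 + 10230 = 10189$)
$F - Y{\left(c{\left(13 \right)},181 \right)} = 10189 - \left(-15\right) 181 = 10189 - -2715 = 10189 + 2715 = 12904$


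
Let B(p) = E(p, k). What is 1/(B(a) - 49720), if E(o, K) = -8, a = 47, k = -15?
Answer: -1/49728 ≈ -2.0109e-5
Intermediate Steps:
B(p) = -8
1/(B(a) - 49720) = 1/(-8 - 49720) = 1/(-49728) = -1/49728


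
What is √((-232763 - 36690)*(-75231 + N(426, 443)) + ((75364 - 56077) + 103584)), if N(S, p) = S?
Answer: 2*√5039138634 ≈ 1.4197e+5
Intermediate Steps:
√((-232763 - 36690)*(-75231 + N(426, 443)) + ((75364 - 56077) + 103584)) = √((-232763 - 36690)*(-75231 + 426) + ((75364 - 56077) + 103584)) = √(-269453*(-74805) + (19287 + 103584)) = √(20156431665 + 122871) = √20156554536 = 2*√5039138634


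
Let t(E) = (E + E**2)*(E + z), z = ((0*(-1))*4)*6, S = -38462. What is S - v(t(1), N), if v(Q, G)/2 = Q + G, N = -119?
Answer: -38228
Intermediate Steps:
z = 0 (z = (0*4)*6 = 0*6 = 0)
t(E) = E*(E + E**2) (t(E) = (E + E**2)*(E + 0) = (E + E**2)*E = E*(E + E**2))
v(Q, G) = 2*G + 2*Q (v(Q, G) = 2*(Q + G) = 2*(G + Q) = 2*G + 2*Q)
S - v(t(1), N) = -38462 - (2*(-119) + 2*(1**2*(1 + 1))) = -38462 - (-238 + 2*(1*2)) = -38462 - (-238 + 2*2) = -38462 - (-238 + 4) = -38462 - 1*(-234) = -38462 + 234 = -38228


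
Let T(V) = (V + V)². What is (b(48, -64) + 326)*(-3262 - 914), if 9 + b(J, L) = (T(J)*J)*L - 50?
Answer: 118227926160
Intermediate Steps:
T(V) = 4*V² (T(V) = (2*V)² = 4*V²)
b(J, L) = -59 + 4*L*J³ (b(J, L) = -9 + (((4*J²)*J)*L - 50) = -9 + ((4*J³)*L - 50) = -9 + (4*L*J³ - 50) = -9 + (-50 + 4*L*J³) = -59 + 4*L*J³)
(b(48, -64) + 326)*(-3262 - 914) = ((-59 + 4*(-64)*48³) + 326)*(-3262 - 914) = ((-59 + 4*(-64)*110592) + 326)*(-4176) = ((-59 - 28311552) + 326)*(-4176) = (-28311611 + 326)*(-4176) = -28311285*(-4176) = 118227926160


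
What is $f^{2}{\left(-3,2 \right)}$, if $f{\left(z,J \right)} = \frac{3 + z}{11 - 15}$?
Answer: $0$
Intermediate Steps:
$f{\left(z,J \right)} = - \frac{3}{4} - \frac{z}{4}$ ($f{\left(z,J \right)} = \frac{3 + z}{-4} = \left(3 + z\right) \left(- \frac{1}{4}\right) = - \frac{3}{4} - \frac{z}{4}$)
$f^{2}{\left(-3,2 \right)} = \left(- \frac{3}{4} - - \frac{3}{4}\right)^{2} = \left(- \frac{3}{4} + \frac{3}{4}\right)^{2} = 0^{2} = 0$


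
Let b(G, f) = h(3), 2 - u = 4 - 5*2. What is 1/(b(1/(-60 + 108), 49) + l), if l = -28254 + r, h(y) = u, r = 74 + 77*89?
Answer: -1/21319 ≈ -4.6907e-5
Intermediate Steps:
r = 6927 (r = 74 + 6853 = 6927)
u = 8 (u = 2 - (4 - 5*2) = 2 - (4 - 10) = 2 - 1*(-6) = 2 + 6 = 8)
h(y) = 8
l = -21327 (l = -28254 + 6927 = -21327)
b(G, f) = 8
1/(b(1/(-60 + 108), 49) + l) = 1/(8 - 21327) = 1/(-21319) = -1/21319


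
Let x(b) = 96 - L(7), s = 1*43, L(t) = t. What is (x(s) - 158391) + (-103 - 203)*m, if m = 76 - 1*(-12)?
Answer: -185230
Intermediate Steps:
m = 88 (m = 76 + 12 = 88)
s = 43
x(b) = 89 (x(b) = 96 - 1*7 = 96 - 7 = 89)
(x(s) - 158391) + (-103 - 203)*m = (89 - 158391) + (-103 - 203)*88 = -158302 - 306*88 = -158302 - 26928 = -185230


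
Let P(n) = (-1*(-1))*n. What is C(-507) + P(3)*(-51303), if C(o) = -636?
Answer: -154545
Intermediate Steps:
P(n) = n (P(n) = 1*n = n)
C(-507) + P(3)*(-51303) = -636 + 3*(-51303) = -636 - 153909 = -154545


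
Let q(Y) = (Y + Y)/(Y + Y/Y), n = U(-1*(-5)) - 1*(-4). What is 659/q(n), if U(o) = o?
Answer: 3295/9 ≈ 366.11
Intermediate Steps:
n = 9 (n = -1*(-5) - 1*(-4) = 5 + 4 = 9)
q(Y) = 2*Y/(1 + Y) (q(Y) = (2*Y)/(Y + 1) = (2*Y)/(1 + Y) = 2*Y/(1 + Y))
659/q(n) = 659/((2*9/(1 + 9))) = 659/((2*9/10)) = 659/((2*9*(⅒))) = 659/(9/5) = 659*(5/9) = 3295/9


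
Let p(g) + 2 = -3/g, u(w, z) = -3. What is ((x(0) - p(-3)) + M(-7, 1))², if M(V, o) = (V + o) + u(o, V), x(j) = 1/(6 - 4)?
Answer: 225/4 ≈ 56.250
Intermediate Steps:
x(j) = ½ (x(j) = 1/2 = ½)
p(g) = -2 - 3/g
M(V, o) = -3 + V + o (M(V, o) = (V + o) - 3 = -3 + V + o)
((x(0) - p(-3)) + M(-7, 1))² = ((½ - (-2 - 3/(-3))) + (-3 - 7 + 1))² = ((½ - (-2 - 3*(-⅓))) - 9)² = ((½ - (-2 + 1)) - 9)² = ((½ - 1*(-1)) - 9)² = ((½ + 1) - 9)² = (3/2 - 9)² = (-15/2)² = 225/4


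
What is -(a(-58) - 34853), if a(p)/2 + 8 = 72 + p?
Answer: 34841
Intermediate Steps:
a(p) = 128 + 2*p (a(p) = -16 + 2*(72 + p) = -16 + (144 + 2*p) = 128 + 2*p)
-(a(-58) - 34853) = -((128 + 2*(-58)) - 34853) = -((128 - 116) - 34853) = -(12 - 34853) = -1*(-34841) = 34841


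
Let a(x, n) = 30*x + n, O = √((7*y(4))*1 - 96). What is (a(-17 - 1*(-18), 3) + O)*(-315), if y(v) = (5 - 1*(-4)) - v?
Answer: -10395 - 315*I*√61 ≈ -10395.0 - 2460.2*I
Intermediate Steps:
y(v) = 9 - v (y(v) = (5 + 4) - v = 9 - v)
O = I*√61 (O = √((7*(9 - 1*4))*1 - 96) = √((7*(9 - 4))*1 - 96) = √((7*5)*1 - 96) = √(35*1 - 96) = √(35 - 96) = √(-61) = I*√61 ≈ 7.8102*I)
a(x, n) = n + 30*x
(a(-17 - 1*(-18), 3) + O)*(-315) = ((3 + 30*(-17 - 1*(-18))) + I*√61)*(-315) = ((3 + 30*(-17 + 18)) + I*√61)*(-315) = ((3 + 30*1) + I*√61)*(-315) = ((3 + 30) + I*√61)*(-315) = (33 + I*√61)*(-315) = -10395 - 315*I*√61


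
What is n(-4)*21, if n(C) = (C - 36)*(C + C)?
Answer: 6720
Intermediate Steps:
n(C) = 2*C*(-36 + C) (n(C) = (-36 + C)*(2*C) = 2*C*(-36 + C))
n(-4)*21 = (2*(-4)*(-36 - 4))*21 = (2*(-4)*(-40))*21 = 320*21 = 6720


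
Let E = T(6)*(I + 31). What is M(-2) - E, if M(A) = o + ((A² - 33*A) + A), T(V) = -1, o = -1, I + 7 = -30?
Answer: 61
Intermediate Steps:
I = -37 (I = -7 - 30 = -37)
M(A) = -1 + A² - 32*A (M(A) = -1 + ((A² - 33*A) + A) = -1 + (A² - 32*A) = -1 + A² - 32*A)
E = 6 (E = -(-37 + 31) = -1*(-6) = 6)
M(-2) - E = (-1 + (-2)² - 32*(-2)) - 1*6 = (-1 + 4 + 64) - 6 = 67 - 6 = 61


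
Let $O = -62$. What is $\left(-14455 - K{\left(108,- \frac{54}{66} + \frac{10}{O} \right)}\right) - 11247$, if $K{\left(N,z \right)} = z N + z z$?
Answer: $- \frac{2976465266}{116281} \approx -25597.0$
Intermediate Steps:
$K{\left(N,z \right)} = z^{2} + N z$ ($K{\left(N,z \right)} = N z + z^{2} = z^{2} + N z$)
$\left(-14455 - K{\left(108,- \frac{54}{66} + \frac{10}{O} \right)}\right) - 11247 = \left(-14455 - \left(- \frac{54}{66} + \frac{10}{-62}\right) \left(108 + \left(- \frac{54}{66} + \frac{10}{-62}\right)\right)\right) - 11247 = \left(-14455 - \left(\left(-54\right) \frac{1}{66} + 10 \left(- \frac{1}{62}\right)\right) \left(108 + \left(\left(-54\right) \frac{1}{66} + 10 \left(- \frac{1}{62}\right)\right)\right)\right) - 11247 = \left(-14455 - \left(- \frac{9}{11} - \frac{5}{31}\right) \left(108 - \frac{334}{341}\right)\right) - 11247 = \left(-14455 - - \frac{334 \left(108 - \frac{334}{341}\right)}{341}\right) - 11247 = \left(-14455 - \left(- \frac{334}{341}\right) \frac{36494}{341}\right) - 11247 = \left(-14455 - - \frac{12188996}{116281}\right) - 11247 = \left(-14455 + \frac{12188996}{116281}\right) - 11247 = - \frac{1668652859}{116281} - 11247 = - \frac{2976465266}{116281}$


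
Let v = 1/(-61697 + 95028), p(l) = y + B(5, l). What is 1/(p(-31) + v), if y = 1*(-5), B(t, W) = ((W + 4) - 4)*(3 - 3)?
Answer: -33331/166654 ≈ -0.20000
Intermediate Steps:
B(t, W) = 0 (B(t, W) = ((4 + W) - 4)*0 = W*0 = 0)
y = -5
p(l) = -5 (p(l) = -5 + 0 = -5)
v = 1/33331 ≈ 3.0002e-5
1/(p(-31) + v) = 1/(-5 + 1/33331) = 1/(-166654/33331) = -33331/166654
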